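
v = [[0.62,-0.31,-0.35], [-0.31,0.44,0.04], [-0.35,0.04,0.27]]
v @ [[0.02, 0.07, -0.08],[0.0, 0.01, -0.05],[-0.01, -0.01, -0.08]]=[[0.02, 0.04, -0.01],  [-0.01, -0.02, -0.00],  [-0.01, -0.03, 0.0]]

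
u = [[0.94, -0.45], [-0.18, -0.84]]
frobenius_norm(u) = 1.35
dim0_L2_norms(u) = [0.96, 0.95]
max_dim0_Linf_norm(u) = 0.94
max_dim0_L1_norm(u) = 1.29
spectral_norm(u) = 1.09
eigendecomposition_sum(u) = [[0.96,-0.24], [-0.09,0.02]] + [[-0.02, -0.21], [-0.09, -0.86]]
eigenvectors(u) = [[1.0, 0.24], [-0.1, 0.97]]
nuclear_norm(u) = 1.89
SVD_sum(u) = [[0.70,-0.69], [0.33,-0.32]] + [[0.24, 0.24], [-0.51, -0.52]]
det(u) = -0.87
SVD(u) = [[-0.91, -0.42], [-0.42, 0.91]] @ diag([1.0880619011138082, 0.8001383001360486]) @ [[-0.71,  0.7], [-0.7,  -0.71]]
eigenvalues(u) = [0.98, -0.88]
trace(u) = 0.10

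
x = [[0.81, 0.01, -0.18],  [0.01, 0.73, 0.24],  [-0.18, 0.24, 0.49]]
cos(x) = [[0.68,0.01,0.11], [0.01,0.72,-0.13], [0.11,-0.13,0.84]]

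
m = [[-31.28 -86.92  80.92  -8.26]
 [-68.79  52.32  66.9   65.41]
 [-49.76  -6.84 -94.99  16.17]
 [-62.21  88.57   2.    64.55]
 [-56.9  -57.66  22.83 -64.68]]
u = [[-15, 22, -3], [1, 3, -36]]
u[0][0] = -15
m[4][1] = -57.66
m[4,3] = -64.68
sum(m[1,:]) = 115.84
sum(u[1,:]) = -32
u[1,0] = 1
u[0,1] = 22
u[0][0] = -15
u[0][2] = -3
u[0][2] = -3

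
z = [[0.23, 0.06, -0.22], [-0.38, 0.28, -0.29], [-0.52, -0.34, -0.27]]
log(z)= [[(-0.89+0.47j),  0.31+0.20j,  -0.07+0.57j], [(-0.2+0.88j),  -0.85+0.37j,  (0.17+1.06j)], [(0.31+1.92j),  -0.17+0.80j,  (-0.59+2.3j)]]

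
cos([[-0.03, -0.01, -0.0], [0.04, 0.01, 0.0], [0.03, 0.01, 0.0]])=[[1.0, -0.00, 0.0],[0.00, 1.00, 0.00],[0.0, 0.0, 1.00]]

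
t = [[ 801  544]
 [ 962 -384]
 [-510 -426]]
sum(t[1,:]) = 578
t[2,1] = -426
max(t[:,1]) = 544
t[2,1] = -426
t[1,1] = -384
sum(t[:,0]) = 1253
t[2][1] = -426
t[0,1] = 544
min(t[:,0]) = -510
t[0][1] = 544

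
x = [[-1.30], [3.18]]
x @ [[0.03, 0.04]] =[[-0.04, -0.05], [0.1, 0.13]]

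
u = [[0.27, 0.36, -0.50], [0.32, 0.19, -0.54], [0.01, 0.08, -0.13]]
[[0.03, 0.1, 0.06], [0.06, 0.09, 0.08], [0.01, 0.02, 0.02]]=u @[[-0.04, 0.09, -0.01], [-0.15, 0.13, -0.1], [-0.19, -0.06, -0.19]]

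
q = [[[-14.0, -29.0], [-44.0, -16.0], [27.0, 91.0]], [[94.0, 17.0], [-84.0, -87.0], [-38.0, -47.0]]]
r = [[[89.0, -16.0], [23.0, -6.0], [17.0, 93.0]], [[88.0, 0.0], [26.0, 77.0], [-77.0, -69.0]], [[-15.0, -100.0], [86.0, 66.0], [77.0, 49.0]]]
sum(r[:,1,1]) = 137.0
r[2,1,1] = 66.0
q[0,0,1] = -29.0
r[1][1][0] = 26.0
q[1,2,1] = -47.0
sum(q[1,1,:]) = -171.0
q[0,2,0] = 27.0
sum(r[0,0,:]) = 73.0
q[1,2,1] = -47.0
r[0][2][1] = 93.0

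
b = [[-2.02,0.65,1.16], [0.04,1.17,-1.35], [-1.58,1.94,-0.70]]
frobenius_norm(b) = 3.97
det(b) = 0.00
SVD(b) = [[-0.56,0.69,-0.46], [-0.27,-0.68,-0.69], [-0.78,-0.26,0.57]] @ diag([3.235251355220102, 2.3075199896224072, 0.0004074794487764243]) @ [[0.73, -0.68, 0.08],[-0.43, -0.37, 0.82],[-0.53, -0.63, -0.56]]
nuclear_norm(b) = 5.54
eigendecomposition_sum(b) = [[-1.01-0.25j,0.32-0.77j,0.58+1.09j], [(0.02-0.74j),(0.58+0.11j),(-0.67+0.57j)], [-0.79-1.10j,0.97-0.48j,-0.35+1.57j]] + [[-1.01+0.25j, 0.32+0.77j, (0.58-1.09j)], [0.02+0.74j, (0.58-0.11j), (-0.67-0.57j)], [-0.79+1.10j, (0.97+0.48j), (-0.35-1.57j)]] + [[0.00-0.00j,  0.00+0.00j,  -0.00-0.00j], [0.00-0.00j,  0j,  (-0-0j)], [0.00-0.00j,  0.00+0.00j,  -0.00-0.00j]]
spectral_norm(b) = 3.24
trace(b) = -1.55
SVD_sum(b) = [[-1.33,1.24,-0.14], [-0.64,0.59,-0.07], [-1.84,1.71,-0.2]] + [[-0.69,  -0.59,  1.3], [0.68,  0.58,  -1.28], [0.26,  0.23,  -0.5]] + [[0.00, 0.00, 0.00], [0.0, 0.0, 0.0], [-0.0, -0.00, -0.00]]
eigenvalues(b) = [(-0.78+1.43j), (-0.78-1.43j), 0j]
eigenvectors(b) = [[-0.42+0.36j,-0.42-0.36j,0.53+0.00j], [(-0.32-0.24j),-0.32+0.24j,(0.63+0j)], [(-0.73+0j),-0.73-0.00j,(0.56+0j)]]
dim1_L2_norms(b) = [2.42, 1.79, 2.6]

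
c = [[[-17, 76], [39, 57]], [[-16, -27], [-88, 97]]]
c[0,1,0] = 39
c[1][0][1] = -27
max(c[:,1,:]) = 97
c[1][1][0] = -88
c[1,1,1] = 97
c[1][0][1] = -27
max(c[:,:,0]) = 39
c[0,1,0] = 39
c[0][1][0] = 39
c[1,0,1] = -27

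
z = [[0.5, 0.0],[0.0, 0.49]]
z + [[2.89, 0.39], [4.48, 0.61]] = [[3.39, 0.39], [4.48, 1.1]]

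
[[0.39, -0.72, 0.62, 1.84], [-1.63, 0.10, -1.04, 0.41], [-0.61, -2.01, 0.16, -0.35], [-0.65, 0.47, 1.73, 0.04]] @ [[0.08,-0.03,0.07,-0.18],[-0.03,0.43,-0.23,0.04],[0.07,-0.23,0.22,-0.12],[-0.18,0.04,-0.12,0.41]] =[[-0.24, -0.39, 0.11, 0.58],[-0.28, 0.35, -0.42, 0.59],[0.09, -0.9, 0.5, -0.13],[0.05, -0.17, 0.22, -0.06]]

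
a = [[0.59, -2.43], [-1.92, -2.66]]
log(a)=[[0.67+0.63j, 0.36+1.41j], [(0.29+1.12j), (1.16+2.52j)]]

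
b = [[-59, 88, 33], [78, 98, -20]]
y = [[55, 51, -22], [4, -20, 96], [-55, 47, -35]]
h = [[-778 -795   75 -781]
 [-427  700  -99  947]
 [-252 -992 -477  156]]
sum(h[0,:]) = -2279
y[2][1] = 47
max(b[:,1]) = 98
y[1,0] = 4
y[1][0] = 4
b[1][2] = -20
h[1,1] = 700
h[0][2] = 75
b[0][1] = 88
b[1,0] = 78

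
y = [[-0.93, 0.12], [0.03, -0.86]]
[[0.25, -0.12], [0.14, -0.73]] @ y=[[-0.24, 0.13], [-0.15, 0.64]]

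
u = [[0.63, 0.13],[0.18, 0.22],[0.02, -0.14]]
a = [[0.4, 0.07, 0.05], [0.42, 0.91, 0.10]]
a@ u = [[0.27, 0.06], [0.43, 0.24]]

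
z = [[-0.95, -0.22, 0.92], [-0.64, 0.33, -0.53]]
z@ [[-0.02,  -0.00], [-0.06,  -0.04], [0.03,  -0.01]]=[[0.06, -0.0], [-0.02, -0.01]]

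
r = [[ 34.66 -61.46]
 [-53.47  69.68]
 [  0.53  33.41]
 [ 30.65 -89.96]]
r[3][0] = 30.65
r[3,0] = 30.65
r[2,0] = 0.53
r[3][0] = 30.65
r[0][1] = -61.46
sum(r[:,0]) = 12.369999999999997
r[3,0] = 30.65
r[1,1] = 69.68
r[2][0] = 0.53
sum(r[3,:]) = -59.309999999999995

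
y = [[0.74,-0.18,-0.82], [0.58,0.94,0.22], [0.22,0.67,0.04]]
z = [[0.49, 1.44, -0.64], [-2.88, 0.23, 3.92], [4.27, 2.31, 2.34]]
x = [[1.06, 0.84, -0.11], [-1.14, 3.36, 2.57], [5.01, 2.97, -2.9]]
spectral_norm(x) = 6.65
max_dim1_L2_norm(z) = 5.39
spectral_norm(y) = 1.32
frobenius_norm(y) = 1.74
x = z @ y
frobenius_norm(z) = 7.45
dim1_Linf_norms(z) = [1.44, 3.92, 4.27]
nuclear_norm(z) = 11.64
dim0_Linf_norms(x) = [5.01, 3.36, 2.9]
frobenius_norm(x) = 7.96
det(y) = -0.23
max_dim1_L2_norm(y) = 1.13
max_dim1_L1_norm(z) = 8.92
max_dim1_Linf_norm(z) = 4.27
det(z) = 34.52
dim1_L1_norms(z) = [2.57, 7.03, 8.92]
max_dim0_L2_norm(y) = 1.17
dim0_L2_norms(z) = [5.17, 2.73, 4.61]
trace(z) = 3.06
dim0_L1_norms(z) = [7.64, 3.98, 6.9]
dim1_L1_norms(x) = [2.01, 7.07, 10.88]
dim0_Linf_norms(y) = [0.74, 0.94, 0.82]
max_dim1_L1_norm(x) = 10.88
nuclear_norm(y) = 2.60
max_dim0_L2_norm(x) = 5.25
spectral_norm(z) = 5.57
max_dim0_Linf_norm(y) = 0.94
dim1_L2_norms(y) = [1.12, 1.13, 0.71]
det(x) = -8.16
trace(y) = 1.72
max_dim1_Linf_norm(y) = 0.94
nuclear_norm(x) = 11.30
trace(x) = 1.52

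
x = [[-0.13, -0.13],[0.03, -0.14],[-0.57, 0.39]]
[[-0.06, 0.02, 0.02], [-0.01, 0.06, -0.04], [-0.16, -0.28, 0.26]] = x@[[0.36, 0.23, -0.34],[0.12, -0.39, 0.18]]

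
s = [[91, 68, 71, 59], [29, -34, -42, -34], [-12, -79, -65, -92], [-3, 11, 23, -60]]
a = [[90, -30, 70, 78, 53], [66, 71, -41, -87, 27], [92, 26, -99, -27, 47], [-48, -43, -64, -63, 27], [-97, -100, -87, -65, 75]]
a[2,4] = 47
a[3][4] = 27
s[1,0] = 29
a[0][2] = 70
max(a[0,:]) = 90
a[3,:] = [-48, -43, -64, -63, 27]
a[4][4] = 75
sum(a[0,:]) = 261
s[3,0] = -3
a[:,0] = [90, 66, 92, -48, -97]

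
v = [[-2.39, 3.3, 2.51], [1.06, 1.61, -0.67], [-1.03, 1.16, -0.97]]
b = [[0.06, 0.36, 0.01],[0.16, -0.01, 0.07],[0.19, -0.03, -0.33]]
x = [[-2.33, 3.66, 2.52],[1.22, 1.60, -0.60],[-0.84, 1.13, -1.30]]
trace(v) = -1.75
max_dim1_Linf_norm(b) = 0.36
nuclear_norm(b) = 0.92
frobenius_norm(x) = 5.77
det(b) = 0.02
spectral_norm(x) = 5.07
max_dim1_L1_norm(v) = 8.2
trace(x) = -2.03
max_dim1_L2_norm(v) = 4.79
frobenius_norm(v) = 5.51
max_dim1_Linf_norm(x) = 3.66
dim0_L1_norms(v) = [4.48, 6.07, 4.15]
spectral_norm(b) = 0.38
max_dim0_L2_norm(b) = 0.36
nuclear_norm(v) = 8.44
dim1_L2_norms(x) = [5.02, 2.1, 1.92]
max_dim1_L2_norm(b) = 0.38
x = v + b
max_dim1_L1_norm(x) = 8.51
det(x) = 17.78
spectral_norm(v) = 4.87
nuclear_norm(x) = 8.89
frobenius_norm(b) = 0.56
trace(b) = -0.28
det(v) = 14.79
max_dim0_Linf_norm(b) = 0.36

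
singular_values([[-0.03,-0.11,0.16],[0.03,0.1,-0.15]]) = [0.27, 0.0]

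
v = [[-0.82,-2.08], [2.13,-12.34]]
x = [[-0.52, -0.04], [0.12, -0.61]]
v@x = [[0.18, 1.3], [-2.59, 7.44]]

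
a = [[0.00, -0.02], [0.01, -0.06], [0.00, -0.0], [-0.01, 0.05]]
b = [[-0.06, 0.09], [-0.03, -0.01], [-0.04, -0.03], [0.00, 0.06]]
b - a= [[-0.06,  0.11], [-0.04,  0.05], [-0.04,  -0.03], [0.01,  0.01]]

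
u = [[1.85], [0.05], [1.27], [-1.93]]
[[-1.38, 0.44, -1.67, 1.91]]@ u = [[-8.34]]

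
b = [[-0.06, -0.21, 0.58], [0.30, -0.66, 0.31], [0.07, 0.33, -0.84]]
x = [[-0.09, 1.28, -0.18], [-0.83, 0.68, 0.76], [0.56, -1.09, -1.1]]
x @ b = [[0.38,-0.89,0.50], [0.31,-0.02,-0.91], [-0.44,0.24,0.91]]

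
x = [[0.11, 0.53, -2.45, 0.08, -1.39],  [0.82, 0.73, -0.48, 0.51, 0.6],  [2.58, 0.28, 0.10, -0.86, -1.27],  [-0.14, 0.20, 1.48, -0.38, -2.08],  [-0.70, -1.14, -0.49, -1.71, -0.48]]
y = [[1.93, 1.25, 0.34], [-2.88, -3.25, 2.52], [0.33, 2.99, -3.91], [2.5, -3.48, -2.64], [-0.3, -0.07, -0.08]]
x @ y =[[-1.51,-9.09,10.85], [0.42,-4.60,2.6], [2.44,5.70,3.56], [-0.68,5.07,-4.16], [-2.36,7.35,3.36]]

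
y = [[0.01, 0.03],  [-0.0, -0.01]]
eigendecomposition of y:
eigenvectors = [[1.0, -0.83], [0.00, 0.55]]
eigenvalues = [0.01, -0.01]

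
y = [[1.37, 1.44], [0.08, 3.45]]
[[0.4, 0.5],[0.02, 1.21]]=y@[[0.29, 0.00], [0.00, 0.35]]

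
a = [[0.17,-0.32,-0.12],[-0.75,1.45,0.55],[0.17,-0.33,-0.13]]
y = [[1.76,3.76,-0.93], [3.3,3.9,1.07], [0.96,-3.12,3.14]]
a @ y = [[-0.87, -0.23, -0.88],  [3.99, 1.12, 3.98],  [-0.91, -0.24, -0.92]]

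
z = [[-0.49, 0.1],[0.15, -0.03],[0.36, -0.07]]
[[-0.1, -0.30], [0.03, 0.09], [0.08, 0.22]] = z @[[0.19, 0.55], [-0.10, -0.29]]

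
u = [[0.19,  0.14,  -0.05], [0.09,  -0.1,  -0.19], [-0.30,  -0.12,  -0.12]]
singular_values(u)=[0.4, 0.24, 0.1]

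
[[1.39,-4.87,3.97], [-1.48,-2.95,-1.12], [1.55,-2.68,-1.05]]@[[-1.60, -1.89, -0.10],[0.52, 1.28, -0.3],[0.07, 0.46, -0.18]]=[[-4.48, -7.03, 0.61],[0.76, -1.49, 1.23],[-3.95, -6.84, 0.84]]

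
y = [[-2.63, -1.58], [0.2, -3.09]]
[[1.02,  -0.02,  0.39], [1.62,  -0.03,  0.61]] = y @ [[-0.07, 0.0, -0.03], [-0.53, 0.01, -0.20]]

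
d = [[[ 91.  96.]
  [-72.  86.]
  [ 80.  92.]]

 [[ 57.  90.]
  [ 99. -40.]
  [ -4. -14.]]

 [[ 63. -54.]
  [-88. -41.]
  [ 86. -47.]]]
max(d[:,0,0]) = 91.0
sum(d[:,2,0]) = 162.0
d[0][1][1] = 86.0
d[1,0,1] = 90.0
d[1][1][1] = -40.0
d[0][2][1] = 92.0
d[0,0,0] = 91.0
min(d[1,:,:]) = -40.0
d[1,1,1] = -40.0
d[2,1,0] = -88.0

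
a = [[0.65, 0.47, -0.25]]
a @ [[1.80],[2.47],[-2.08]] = [[2.85]]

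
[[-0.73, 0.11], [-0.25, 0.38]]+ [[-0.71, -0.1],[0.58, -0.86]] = [[-1.44, 0.01],[0.33, -0.48]]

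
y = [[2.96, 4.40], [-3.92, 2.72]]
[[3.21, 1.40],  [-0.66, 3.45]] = y @ [[0.46, -0.45], [0.42, 0.62]]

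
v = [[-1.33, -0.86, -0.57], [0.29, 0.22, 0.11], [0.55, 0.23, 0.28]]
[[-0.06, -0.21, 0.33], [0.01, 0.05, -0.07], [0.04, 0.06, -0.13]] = v @ [[0.06, 0.05, -0.11],[-0.11, 0.19, -0.13],[0.13, -0.04, -0.13]]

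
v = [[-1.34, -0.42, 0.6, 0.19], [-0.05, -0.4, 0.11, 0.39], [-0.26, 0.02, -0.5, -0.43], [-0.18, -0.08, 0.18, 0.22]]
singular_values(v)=[1.59, 0.81, 0.38, 0.07]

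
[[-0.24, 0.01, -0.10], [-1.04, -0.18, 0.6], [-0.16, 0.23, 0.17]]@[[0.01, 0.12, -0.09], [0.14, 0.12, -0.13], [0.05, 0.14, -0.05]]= [[-0.01, -0.04, 0.03], [-0.01, -0.06, 0.09], [0.04, 0.03, -0.02]]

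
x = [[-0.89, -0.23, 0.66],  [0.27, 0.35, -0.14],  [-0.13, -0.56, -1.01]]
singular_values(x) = [1.33, 1.02, 0.18]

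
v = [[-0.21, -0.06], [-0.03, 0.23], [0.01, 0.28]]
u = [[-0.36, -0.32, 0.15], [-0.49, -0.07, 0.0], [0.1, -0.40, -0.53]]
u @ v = [[0.09, -0.01], [0.1, 0.01], [-0.01, -0.25]]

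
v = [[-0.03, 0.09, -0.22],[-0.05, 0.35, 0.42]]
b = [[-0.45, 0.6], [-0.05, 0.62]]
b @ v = [[-0.02, 0.17, 0.35], [-0.03, 0.21, 0.27]]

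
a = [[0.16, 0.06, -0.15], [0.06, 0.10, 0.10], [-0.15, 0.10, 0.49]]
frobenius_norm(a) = 0.59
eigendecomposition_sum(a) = [[0.06, -0.03, -0.17],[-0.03, 0.01, 0.08],[-0.17, 0.08, 0.49]] + [[0.1, 0.09, 0.02], [0.09, 0.08, 0.02], [0.02, 0.02, 0.0]] + [[0.0,-0.0,0.0], [-0.00,0.00,-0.00], [0.00,-0.0,0.0]]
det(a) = 0.00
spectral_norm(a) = 0.56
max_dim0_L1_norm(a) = 0.74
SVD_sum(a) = [[0.06, -0.03, -0.17], [-0.03, 0.01, 0.08], [-0.17, 0.08, 0.49]] + [[0.1, 0.09, 0.02], [0.09, 0.08, 0.02], [0.02, 0.02, 0.0]] + [[0.00, -0.00, 0.0], [-0.00, 0.0, -0.0], [0.0, -0.0, 0.0]]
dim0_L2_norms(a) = [0.23, 0.15, 0.52]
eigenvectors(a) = [[-0.33, -0.73, -0.60], [0.16, -0.67, 0.73], [0.93, -0.14, -0.33]]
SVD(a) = [[-0.33, -0.73, 0.6],[0.16, -0.67, -0.73],[0.93, -0.14, 0.33]] @ diag([0.5596245504947449, 0.18628919728845106, 0.004086252216804208]) @ [[-0.33, 0.16, 0.93], [-0.73, -0.67, -0.14], [0.60, -0.73, 0.33]]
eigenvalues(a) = [0.56, 0.19, 0.0]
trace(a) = 0.75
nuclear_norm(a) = 0.75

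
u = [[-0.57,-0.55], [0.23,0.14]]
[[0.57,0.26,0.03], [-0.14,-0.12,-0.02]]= u @ [[0.05, -0.59, -0.09], [-1.09, 0.14, 0.04]]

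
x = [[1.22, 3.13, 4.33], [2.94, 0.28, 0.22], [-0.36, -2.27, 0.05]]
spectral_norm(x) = 5.77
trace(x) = 1.55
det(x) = -28.54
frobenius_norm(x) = 6.64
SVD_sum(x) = [[1.78, 3.37, 3.86], [0.43, 0.81, 0.92], [-0.49, -0.93, -1.06]] + [[-0.59, 0.11, 0.18], [2.51, -0.47, -0.75], [0.04, -0.01, -0.01]] + [[0.02, -0.35, 0.30],[0.00, -0.06, 0.05],[0.09, -1.33, 1.12]]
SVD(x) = [[-0.94, 0.23, 0.26],[-0.22, -0.97, 0.04],[0.26, -0.02, 0.97]] @ diag([5.774797037925972, 2.7334373346845293, 1.8082144530210298]) @ [[-0.33, -0.62, -0.71], [-0.94, 0.18, 0.28], [0.05, -0.76, 0.64]]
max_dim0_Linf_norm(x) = 4.33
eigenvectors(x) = [[(0.74+0j), 0.47+0.34j, 0.47-0.34j], [-0.59+0.00j, (0.61+0j), (0.61-0j)], [(-0.33+0j), -0.45+0.28j, -0.45-0.28j]]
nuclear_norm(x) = 10.32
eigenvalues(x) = [(-3.24+0j), (2.4+1.75j), (2.4-1.75j)]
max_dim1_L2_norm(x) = 5.48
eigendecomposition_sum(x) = [[(-1.12+0j),(1.87-0j),1.35-0.00j],[0.91-0.00j,-1.51+0.00j,(-1.09+0j)],[0.50-0.00j,(-0.84+0j),-0.61+0.00j]] + [[(1.17+0.04j), (0.63+0.59j), (1.49-0.99j)], [1.02-0.69j, 0.90+0.12j, (0.66-1.75j)], [(-0.43+0.98j), -0.72+0.33j, 0.33+1.60j]] + [[(1.17-0.04j),(0.63-0.59j),1.49+0.99j], [(1.02+0.69j),0.90-0.12j,0.66+1.75j], [(-0.43-0.98j),-0.72-0.33j,(0.33-1.6j)]]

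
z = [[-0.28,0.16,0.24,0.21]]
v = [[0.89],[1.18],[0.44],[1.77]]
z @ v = [[0.42]]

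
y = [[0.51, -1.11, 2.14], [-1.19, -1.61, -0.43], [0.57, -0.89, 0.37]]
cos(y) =[[-0.01,0.21,-0.75], [-0.37,-0.53,0.66], [-0.51,-0.17,0.34]]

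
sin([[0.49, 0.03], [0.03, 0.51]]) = [[0.47, 0.03], [0.03, 0.49]]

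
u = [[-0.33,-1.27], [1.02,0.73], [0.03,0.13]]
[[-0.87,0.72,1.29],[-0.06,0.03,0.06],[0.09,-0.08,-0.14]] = u@[[-0.67,0.54,0.97], [0.86,-0.71,-1.27]]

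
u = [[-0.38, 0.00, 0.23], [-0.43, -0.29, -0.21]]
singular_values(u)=[0.62, 0.36]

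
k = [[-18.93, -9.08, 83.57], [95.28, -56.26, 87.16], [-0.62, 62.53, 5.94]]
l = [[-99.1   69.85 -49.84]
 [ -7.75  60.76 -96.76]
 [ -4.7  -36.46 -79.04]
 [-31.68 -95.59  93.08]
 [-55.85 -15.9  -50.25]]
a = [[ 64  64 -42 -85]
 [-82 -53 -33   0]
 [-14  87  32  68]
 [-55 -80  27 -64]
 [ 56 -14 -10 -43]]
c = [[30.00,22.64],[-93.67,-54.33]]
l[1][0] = -7.75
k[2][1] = 62.53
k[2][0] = -0.62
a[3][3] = -64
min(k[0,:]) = -18.93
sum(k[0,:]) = 55.559999999999995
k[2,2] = 5.94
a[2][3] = 68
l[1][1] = 60.76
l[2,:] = [-4.7, -36.46, -79.04]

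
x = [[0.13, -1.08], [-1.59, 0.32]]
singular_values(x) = [1.68, 1.0]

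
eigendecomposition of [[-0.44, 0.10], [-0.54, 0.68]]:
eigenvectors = [[-0.89, -0.09], [-0.45, -1.00]]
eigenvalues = [-0.39, 0.63]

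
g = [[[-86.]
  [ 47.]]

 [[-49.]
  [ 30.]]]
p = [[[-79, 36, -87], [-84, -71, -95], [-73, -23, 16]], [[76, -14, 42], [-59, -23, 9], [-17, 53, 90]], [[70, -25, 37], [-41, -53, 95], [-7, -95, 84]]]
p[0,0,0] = -79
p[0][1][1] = -71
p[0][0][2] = -87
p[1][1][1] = -23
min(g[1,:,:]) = -49.0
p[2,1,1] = -53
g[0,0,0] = -86.0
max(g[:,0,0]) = -49.0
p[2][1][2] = 95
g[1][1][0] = 30.0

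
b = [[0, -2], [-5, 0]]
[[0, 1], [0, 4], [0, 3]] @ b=[[-5, 0], [-20, 0], [-15, 0]]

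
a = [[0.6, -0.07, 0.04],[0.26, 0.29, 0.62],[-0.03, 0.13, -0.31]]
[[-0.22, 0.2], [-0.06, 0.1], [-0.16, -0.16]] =a @ [[-0.45, 0.26], [-0.54, -0.49], [0.34, 0.28]]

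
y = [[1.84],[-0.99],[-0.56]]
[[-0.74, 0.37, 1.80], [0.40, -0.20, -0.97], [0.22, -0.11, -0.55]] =y @ [[-0.4, 0.2, 0.98]]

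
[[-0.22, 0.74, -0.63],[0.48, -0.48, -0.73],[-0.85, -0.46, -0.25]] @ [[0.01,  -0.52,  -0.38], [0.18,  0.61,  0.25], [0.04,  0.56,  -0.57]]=[[0.11, 0.21, 0.63], [-0.11, -0.95, 0.11], [-0.10, 0.02, 0.35]]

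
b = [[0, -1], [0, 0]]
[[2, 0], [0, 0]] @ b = [[0, -2], [0, 0]]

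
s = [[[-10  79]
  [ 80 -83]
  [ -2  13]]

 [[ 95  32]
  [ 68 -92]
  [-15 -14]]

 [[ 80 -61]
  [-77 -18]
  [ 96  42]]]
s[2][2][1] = 42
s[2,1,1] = -18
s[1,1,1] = -92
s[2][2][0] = 96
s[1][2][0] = -15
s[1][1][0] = 68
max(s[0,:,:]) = 80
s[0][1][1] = -83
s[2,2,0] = 96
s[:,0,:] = [[-10, 79], [95, 32], [80, -61]]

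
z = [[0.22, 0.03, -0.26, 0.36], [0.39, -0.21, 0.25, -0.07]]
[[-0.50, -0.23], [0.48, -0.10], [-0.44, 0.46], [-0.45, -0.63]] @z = [[-0.20, 0.03, 0.07, -0.16],[0.07, 0.04, -0.15, 0.18],[0.08, -0.11, 0.23, -0.19],[-0.34, 0.12, -0.04, -0.12]]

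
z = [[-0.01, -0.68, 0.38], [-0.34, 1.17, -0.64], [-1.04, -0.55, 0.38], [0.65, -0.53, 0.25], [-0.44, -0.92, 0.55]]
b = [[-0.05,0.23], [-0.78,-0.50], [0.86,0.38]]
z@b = [[0.86, 0.48], [-1.45, -0.91], [0.81, 0.18], [0.6, 0.51], [1.21, 0.57]]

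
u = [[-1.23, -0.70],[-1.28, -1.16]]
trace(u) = -2.39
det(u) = 0.53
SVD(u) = [[-0.63,-0.78],  [-0.78,0.63]] @ diag([2.220303412662964, 0.2390664253239943]) @ [[0.80,0.60], [0.6,-0.8]]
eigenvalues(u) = [-2.14, -0.25]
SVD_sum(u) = [[-1.12,-0.85], [-1.37,-1.04]] + [[-0.11, 0.15], [0.09, -0.12]]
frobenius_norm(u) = 2.23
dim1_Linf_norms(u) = [1.23, 1.28]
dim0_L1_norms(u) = [2.51, 1.86]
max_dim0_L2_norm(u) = 1.78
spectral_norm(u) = 2.22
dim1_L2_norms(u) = [1.42, 1.73]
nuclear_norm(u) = 2.46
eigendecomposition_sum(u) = [[-1.11, -0.79], [-1.45, -1.03]] + [[-0.12, 0.09], [0.17, -0.13]]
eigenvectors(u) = [[-0.61, 0.58], [-0.79, -0.81]]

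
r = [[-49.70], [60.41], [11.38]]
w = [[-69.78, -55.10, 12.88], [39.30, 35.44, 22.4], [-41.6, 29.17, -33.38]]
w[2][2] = -33.38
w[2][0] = -41.6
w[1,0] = 39.3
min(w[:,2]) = -33.38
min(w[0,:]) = -69.78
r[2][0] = 11.38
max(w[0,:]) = 12.88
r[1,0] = 60.41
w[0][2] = 12.88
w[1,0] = 39.3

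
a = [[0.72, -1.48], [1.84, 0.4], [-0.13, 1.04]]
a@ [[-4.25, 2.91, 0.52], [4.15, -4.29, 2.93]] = [[-9.20, 8.44, -3.96], [-6.16, 3.64, 2.13], [4.87, -4.84, 2.98]]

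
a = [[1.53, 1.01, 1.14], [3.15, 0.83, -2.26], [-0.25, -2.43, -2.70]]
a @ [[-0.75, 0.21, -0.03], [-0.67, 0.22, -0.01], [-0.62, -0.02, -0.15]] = [[-2.53,  0.52,  -0.23], [-1.52,  0.89,  0.24], [3.49,  -0.53,  0.44]]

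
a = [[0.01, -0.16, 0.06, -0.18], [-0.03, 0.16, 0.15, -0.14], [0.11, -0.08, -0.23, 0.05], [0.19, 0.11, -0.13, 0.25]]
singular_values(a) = [0.47, 0.3, 0.13, 0.09]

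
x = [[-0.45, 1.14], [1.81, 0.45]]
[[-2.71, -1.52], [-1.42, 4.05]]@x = [[-1.53, -3.77],[7.97, 0.2]]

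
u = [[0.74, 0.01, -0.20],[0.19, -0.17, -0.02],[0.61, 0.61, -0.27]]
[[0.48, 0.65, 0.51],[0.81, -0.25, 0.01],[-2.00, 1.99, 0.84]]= u@[[0.31, 0.34, 0.83], [-4.22, 2.08, 0.79], [-1.44, -1.90, 0.55]]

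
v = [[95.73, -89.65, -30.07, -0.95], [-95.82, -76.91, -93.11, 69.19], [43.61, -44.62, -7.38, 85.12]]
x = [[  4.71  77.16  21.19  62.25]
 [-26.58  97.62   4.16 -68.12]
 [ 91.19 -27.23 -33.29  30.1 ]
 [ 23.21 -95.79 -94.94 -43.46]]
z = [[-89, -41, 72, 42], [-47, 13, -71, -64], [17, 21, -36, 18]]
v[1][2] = -93.11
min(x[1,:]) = -68.12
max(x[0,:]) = 77.16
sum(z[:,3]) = -4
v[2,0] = 43.61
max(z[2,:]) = 21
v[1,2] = -93.11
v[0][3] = -0.95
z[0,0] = -89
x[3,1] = -95.79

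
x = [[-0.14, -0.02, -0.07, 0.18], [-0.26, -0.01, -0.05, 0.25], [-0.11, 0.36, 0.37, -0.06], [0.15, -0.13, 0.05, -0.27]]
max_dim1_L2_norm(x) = 0.53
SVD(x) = [[-0.20, 0.4, -0.13, 0.88], [-0.20, 0.64, -0.61, -0.43], [0.96, 0.25, -0.12, 0.09], [0.05, -0.61, -0.77, 0.17]] @ diag([0.5372385470350406, 0.5339029393180489, 0.11535978926737044, 0.0038097227476769453]) @ [[-0.03, 0.64, 0.71, -0.29], [-0.64, 0.29, 0.0, 0.71], [0.64, 0.59, -0.36, 0.34], [0.42, -0.40, 0.61, 0.54]]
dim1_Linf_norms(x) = [0.18, 0.26, 0.37, 0.27]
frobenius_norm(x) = 0.77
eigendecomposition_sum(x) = [[0.03+0.00j,  -0.04+0.00j,  -0.04+0.00j,  (-0+0j)],[0.00+0.00j,  -0.01+0.00j,  (-0.01+0j),  (-0+0j)],[(-0.23+0j),  0.33+0.00j,  (0.35-0j),  0.03-0.00j],[(-0.01+0j),  (0.02+0j),  (0.02-0j),  -0j]] + [[0.00+0.00j, -0.00+0.00j, 0.00+0.00j, 0j], [-0.00+0.00j, 0.00+0.00j, -0.00-0.00j, (-0+0j)], [0.00+0.00j, (-0+0j), 0.00+0.00j, 0j], [0.00+0.00j, -0.00+0.00j, 0.00+0.00j, 0.00+0.00j]] + [[-0.09-0.05j,  0.01+0.11j,  -0.01-0.01j,  (0.09+0.14j)], [-0.13-0.10j,  -0.00+0.18j,  (-0.02-0.02j),  (0.13+0.25j)], [0.06+0.06j,  (0.02-0.09j),  (0.01+0.01j),  -0.05-0.14j], [0.08-0.02j,  -0.07-0.06j,  0.02-0.00j,  -0.14-0.02j]] + [[(-0.09+0.05j), 0.01-0.11j, -0.01+0.01j, 0.09-0.14j],[(-0.13+0.1j), (-0-0.18j), (-0.02+0.02j), 0.13-0.25j],[0.06-0.06j, 0.02+0.09j, 0.01-0.01j, -0.05+0.14j],[(0.08+0.02j), -0.07+0.06j, (0.02+0j), -0.14+0.02j]]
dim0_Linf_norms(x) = [0.26, 0.36, 0.37, 0.27]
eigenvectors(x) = [[0.12+0.00j, (0.42+0j), (-0.44+0.05j), -0.44-0.05j], [(0.02+0j), -0.41+0.00j, -0.73+0.00j, (-0.73-0j)], [(-0.99+0j), (0.62+0j), 0.38+0.06j, 0.38-0.06j], [-0.05+0.00j, (0.53+0j), (0.22-0.29j), (0.22+0.29j)]]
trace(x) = -0.05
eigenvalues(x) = [(0.37+0j), (0.01+0j), (-0.21+0.12j), (-0.21-0.12j)]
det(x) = 0.00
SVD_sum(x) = [[0.00, -0.07, -0.08, 0.03], [0.0, -0.07, -0.07, 0.03], [-0.02, 0.33, 0.36, -0.15], [-0.0, 0.02, 0.02, -0.01]] + [[-0.14, 0.06, 0.00, 0.15], [-0.22, 0.10, 0.0, 0.24], [-0.08, 0.04, 0.00, 0.09], [0.21, -0.09, -0.0, -0.23]] + [[-0.01, -0.01, 0.01, -0.01], [-0.05, -0.04, 0.03, -0.02], [-0.01, -0.01, 0.0, -0.00], [-0.06, -0.05, 0.03, -0.03]] + [[0.00, -0.00, 0.00, 0.0],[-0.0, 0.0, -0.0, -0.00],[0.00, -0.00, 0.0, 0.0],[0.00, -0.0, 0.0, 0.00]]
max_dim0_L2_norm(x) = 0.41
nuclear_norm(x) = 1.19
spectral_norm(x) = 0.54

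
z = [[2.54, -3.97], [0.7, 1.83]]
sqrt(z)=[[1.68, -1.27], [0.22, 1.45]]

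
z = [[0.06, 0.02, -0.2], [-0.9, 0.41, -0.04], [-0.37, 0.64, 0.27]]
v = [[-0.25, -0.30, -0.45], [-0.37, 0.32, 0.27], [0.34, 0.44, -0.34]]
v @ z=[[0.42, -0.42, -0.06], [-0.41, 0.30, 0.13], [-0.25, -0.03, -0.18]]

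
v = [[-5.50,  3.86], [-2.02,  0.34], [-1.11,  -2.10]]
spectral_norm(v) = 6.98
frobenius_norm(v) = 7.42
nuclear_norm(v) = 9.49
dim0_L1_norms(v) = [8.63, 6.3]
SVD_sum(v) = [[-5.58, 3.74], [-1.55, 1.04], [0.2, -0.14]] + [[0.08, 0.12], [-0.47, -0.70], [-1.31, -1.96]]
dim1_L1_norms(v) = [9.36, 2.36, 3.21]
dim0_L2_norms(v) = [5.96, 4.41]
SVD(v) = [[-0.96, 0.06],[-0.27, -0.33],[0.04, -0.94]] @ diag([6.976857998098713, 2.512200723343184]) @ [[0.83, -0.56], [0.56, 0.83]]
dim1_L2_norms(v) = [6.72, 2.05, 2.38]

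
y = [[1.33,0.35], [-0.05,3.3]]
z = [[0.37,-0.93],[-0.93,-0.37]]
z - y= [[-0.96, -1.28],[-0.88, -3.67]]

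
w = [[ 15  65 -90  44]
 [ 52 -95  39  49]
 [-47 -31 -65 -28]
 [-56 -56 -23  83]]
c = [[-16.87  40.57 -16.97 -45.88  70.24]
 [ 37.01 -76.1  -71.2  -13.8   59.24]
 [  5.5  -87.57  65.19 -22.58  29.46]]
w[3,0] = -56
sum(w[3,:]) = -52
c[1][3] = -13.8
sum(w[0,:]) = 34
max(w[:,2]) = 39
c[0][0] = -16.87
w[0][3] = 44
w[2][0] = -47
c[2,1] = -87.57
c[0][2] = -16.97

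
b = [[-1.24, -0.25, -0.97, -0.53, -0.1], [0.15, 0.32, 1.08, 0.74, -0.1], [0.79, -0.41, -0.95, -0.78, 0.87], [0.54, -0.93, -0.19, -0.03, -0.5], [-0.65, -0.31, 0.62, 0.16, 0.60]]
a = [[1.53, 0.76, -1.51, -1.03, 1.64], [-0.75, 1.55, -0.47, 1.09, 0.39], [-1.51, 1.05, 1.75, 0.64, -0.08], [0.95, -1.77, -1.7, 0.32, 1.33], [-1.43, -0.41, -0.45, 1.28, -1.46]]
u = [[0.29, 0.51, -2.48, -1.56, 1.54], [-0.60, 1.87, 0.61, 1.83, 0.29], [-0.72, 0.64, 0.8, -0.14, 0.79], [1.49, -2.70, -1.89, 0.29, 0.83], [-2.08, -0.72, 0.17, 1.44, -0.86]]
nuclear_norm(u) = 13.02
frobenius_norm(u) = 6.54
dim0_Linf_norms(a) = [1.53, 1.77, 1.75, 1.28, 1.64]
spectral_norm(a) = 4.58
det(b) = 0.28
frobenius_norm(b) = 3.24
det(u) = 60.65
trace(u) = 2.39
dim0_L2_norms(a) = [2.85, 2.72, 2.94, 2.1, 2.6]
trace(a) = 3.69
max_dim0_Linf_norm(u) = 2.7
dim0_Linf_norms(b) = [1.24, 0.93, 1.08, 0.78, 0.87]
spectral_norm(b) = 2.30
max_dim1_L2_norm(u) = 3.72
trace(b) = -1.30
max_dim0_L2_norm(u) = 3.46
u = a + b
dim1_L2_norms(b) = [1.68, 1.36, 1.75, 1.2, 1.14]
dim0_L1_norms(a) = [6.17, 5.54, 5.88, 4.36, 4.9]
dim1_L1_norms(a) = [6.47, 4.25, 5.03, 6.07, 5.03]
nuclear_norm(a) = 11.10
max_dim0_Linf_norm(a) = 1.77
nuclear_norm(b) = 6.19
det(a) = 8.87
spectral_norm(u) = 4.83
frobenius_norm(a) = 5.94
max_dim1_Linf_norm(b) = 1.24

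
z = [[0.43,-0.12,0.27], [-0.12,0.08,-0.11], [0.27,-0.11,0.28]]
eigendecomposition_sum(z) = [[0.40,-0.14,0.31], [-0.14,0.05,-0.1], [0.31,-0.1,0.24]] + [[0.03, 0.02, -0.04], [0.02, 0.01, -0.02], [-0.04, -0.02, 0.04]] + [[0.00, 0.0, 0.0], [0.0, 0.03, 0.01], [0.00, 0.01, 0.01]]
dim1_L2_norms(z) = [0.52, 0.18, 0.4]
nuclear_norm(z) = 0.79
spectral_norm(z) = 0.68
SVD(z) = [[-0.76, -0.64, 0.0], [0.26, -0.3, 0.92], [-0.59, 0.70, 0.40]] @ diag([0.6791090848563863, 0.07955410057413521, 0.03133681456947849]) @ [[-0.76, 0.26, -0.59], [-0.64, -0.30, 0.70], [0.00, 0.92, 0.40]]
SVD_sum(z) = [[0.40, -0.14, 0.31], [-0.14, 0.05, -0.10], [0.31, -0.1, 0.24]] + [[0.03, 0.02, -0.04], [0.02, 0.01, -0.02], [-0.04, -0.02, 0.04]] + [[0.0, 0.00, 0.0], [0.00, 0.03, 0.01], [0.00, 0.01, 0.01]]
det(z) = 0.00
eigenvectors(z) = [[0.76, -0.64, 0.0], [-0.26, -0.3, 0.92], [0.59, 0.70, 0.40]]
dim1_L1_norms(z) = [0.82, 0.31, 0.66]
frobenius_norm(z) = 0.68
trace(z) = 0.79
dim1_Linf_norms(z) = [0.43, 0.12, 0.28]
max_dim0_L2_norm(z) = 0.52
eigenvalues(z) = [0.68, 0.08, 0.03]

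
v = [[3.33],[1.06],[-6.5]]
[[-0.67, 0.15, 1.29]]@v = [[-10.46]]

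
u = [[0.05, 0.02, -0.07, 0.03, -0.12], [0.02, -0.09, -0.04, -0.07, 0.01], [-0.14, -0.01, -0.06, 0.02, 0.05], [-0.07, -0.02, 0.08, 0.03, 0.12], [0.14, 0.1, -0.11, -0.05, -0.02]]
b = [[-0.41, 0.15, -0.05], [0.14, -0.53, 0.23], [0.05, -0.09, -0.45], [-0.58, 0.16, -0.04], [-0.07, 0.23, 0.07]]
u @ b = [[-0.03, -0.02, 0.02], [0.02, 0.05, -0.00], [0.04, 0.00, 0.03], [0.00, 0.03, -0.03], [-0.02, -0.03, 0.07]]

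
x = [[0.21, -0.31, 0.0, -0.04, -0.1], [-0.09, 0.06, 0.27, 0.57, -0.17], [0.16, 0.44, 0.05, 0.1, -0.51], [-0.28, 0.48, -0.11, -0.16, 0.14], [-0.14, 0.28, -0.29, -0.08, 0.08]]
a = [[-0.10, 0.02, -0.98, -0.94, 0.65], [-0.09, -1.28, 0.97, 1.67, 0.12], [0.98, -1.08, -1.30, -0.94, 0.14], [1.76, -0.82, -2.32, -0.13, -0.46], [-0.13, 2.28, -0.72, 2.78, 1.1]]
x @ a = [[-0.05, 0.21, -0.34, -0.99, 0.01], [1.29, -1.23, -1.40, -0.62, -0.46], [0.24, -1.86, 0.34, -0.89, -0.44], [-0.42, -0.05, 1.15, 1.58, 0.09], [-0.45, 0.2, 0.91, 1.10, 0.03]]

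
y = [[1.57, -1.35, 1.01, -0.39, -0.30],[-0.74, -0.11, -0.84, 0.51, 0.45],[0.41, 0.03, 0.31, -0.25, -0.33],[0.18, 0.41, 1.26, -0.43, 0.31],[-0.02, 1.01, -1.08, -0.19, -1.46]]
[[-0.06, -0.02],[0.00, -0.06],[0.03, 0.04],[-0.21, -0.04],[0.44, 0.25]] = y @ [[0.08, 0.18], [0.05, 0.15], [-0.16, -0.10], [-0.00, 0.01], [-0.15, -0.00]]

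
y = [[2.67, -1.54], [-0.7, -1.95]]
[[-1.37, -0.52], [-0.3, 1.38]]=y@[[-0.35, -0.5],[0.28, -0.53]]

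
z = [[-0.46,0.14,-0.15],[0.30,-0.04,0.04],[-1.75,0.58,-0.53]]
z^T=[[-0.46, 0.3, -1.75],  [0.14, -0.04, 0.58],  [-0.15, 0.04, -0.53]]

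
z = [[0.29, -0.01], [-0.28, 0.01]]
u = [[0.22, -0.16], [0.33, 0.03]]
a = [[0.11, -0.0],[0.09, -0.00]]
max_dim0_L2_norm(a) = 0.14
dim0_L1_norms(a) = [0.2, 0.0]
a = u @ z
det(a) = 0.00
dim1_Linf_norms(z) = [0.29, 0.28]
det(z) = 0.00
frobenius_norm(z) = 0.40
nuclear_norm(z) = 0.40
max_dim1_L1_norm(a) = 0.11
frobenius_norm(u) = 0.43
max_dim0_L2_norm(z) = 0.4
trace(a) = 0.11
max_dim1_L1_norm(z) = 0.3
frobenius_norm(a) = 0.14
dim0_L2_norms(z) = [0.4, 0.01]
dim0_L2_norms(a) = [0.14, 0.0]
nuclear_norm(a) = 0.14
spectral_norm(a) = 0.14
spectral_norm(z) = 0.40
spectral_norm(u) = 0.40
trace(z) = 0.30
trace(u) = 0.25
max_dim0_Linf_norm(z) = 0.29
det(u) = 0.06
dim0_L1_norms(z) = [0.57, 0.02]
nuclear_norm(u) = 0.55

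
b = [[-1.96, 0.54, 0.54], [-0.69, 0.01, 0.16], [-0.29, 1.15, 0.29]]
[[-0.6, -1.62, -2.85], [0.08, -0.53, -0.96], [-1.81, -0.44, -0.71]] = b @ [[-0.06,0.83,1.14], [-1.68,-0.24,-0.06], [0.36,0.26,-1.08]]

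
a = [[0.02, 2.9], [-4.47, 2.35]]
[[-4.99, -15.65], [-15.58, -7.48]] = a @[[2.57, -1.16], [-1.74, -5.39]]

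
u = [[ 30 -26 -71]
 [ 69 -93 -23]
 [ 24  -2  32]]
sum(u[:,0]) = 123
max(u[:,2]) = 32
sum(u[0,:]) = -67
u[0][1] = -26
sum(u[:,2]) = -62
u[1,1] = -93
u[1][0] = 69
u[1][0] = 69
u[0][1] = -26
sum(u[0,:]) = -67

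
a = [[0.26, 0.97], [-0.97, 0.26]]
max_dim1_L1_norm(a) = 1.23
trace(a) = 0.52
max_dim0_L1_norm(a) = 1.23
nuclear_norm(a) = 2.01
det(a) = 1.01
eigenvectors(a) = [[0.71+0.00j, 0.71-0.00j], [0.00+0.71j, -0.71j]]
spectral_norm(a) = 1.00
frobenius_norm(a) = 1.42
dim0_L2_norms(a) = [1.0, 1.0]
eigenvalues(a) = [(0.26+0.97j), (0.26-0.97j)]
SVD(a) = [[0.97, -0.26], [0.26, 0.97]] @ diag([1.0042410069301095, 1.0042410069301093]) @ [[0.0, 1.00], [-1.00, -0.0]]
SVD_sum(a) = [[0.0, 0.97], [0.0, 0.26]] + [[0.26,0.00], [-0.97,0.00]]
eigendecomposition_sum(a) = [[0.13+0.48j, (0.48-0.13j)],[-0.48+0.13j, (0.13+0.48j)]] + [[(0.13-0.48j), (0.48+0.13j)], [(-0.48-0.13j), (0.13-0.48j)]]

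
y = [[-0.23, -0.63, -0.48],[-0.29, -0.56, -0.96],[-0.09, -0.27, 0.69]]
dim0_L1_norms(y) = [0.61, 1.46, 2.13]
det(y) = -0.05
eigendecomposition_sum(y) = [[-0.27, -0.61, -0.42], [-0.29, -0.66, -0.45], [-0.06, -0.14, -0.09]] + [[0.04, -0.03, -0.02], [-0.02, 0.01, 0.01], [-0.00, 0.00, 0.00]] + [[0.0, 0.01, -0.05], [0.02, 0.09, -0.51], [-0.03, -0.13, 0.78]]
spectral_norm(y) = 1.44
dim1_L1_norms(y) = [1.34, 1.81, 1.05]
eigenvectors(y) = [[-0.67, -0.92, -0.05], [-0.73, 0.39, -0.55], [-0.15, 0.03, 0.83]]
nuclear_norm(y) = 2.17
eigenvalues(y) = [-1.02, 0.05, 0.87]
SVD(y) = [[-0.53,0.46,-0.71], [-0.79,0.03,0.61], [0.30,0.89,0.35]] @ diag([1.4445801837242662, 0.6838685827272186, 0.045954916492489825]) @ [[0.22, 0.48, 0.85], [-0.28, -0.8, 0.53], [-0.93, 0.36, 0.04]]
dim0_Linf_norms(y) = [0.29, 0.63, 0.96]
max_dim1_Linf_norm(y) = 0.96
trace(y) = -0.10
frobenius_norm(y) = 1.60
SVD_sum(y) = [[-0.17, -0.37, -0.65],[-0.26, -0.55, -0.97],[0.1, 0.21, 0.37]] + [[-0.09, -0.25, 0.17],[-0.01, -0.02, 0.01],[-0.17, -0.48, 0.32]] + [[0.03, -0.01, -0.0],[-0.03, 0.01, 0.00],[-0.01, 0.01, 0.00]]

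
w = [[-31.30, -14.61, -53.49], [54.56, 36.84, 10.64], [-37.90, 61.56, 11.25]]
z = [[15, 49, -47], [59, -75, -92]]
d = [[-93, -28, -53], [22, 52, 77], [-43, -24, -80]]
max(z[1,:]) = 59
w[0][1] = -14.61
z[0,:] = [15, 49, -47]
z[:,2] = [-47, -92]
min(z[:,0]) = 15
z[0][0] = 15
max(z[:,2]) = -47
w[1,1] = 36.84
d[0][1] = -28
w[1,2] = 10.64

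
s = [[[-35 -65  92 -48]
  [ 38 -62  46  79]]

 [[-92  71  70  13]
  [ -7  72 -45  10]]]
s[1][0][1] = 71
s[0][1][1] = -62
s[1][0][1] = 71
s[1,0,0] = -92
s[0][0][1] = -65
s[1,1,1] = 72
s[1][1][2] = -45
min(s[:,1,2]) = -45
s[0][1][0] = 38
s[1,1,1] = 72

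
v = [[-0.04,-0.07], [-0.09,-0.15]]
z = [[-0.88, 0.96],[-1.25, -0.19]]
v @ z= [[0.12, -0.03], [0.27, -0.06]]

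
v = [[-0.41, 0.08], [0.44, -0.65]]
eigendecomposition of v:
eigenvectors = [[0.61, -0.23], [0.79, 0.97]]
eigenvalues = [-0.31, -0.75]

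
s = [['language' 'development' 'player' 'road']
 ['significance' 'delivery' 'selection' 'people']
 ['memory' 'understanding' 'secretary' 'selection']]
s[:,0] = ['language', 'significance', 'memory']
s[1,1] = 'delivery'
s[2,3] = 'selection'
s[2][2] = 'secretary'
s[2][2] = 'secretary'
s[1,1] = 'delivery'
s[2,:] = ['memory', 'understanding', 'secretary', 'selection']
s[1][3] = 'people'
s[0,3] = 'road'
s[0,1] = 'development'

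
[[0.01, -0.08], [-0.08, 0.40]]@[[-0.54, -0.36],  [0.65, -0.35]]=[[-0.06, 0.02], [0.3, -0.11]]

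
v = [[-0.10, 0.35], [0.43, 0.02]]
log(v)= [[(-0.92+1.81j), (-0.09-1.4j)], [-0.11-1.72j, -0.96+1.33j]]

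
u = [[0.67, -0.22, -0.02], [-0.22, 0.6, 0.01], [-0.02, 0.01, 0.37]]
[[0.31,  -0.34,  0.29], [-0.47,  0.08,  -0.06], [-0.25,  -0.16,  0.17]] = u@[[0.21,-0.54,0.47], [-0.69,-0.06,0.06], [-0.65,-0.45,0.48]]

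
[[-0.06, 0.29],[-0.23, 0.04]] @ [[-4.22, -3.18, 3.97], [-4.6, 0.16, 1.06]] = [[-1.08, 0.24, 0.07], [0.79, 0.74, -0.87]]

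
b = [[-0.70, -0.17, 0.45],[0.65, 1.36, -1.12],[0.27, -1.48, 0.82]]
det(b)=-0.076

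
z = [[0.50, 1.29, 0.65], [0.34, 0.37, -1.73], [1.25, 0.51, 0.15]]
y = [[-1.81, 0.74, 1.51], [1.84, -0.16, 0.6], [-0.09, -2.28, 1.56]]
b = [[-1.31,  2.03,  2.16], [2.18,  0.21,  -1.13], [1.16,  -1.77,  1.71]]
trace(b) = 0.61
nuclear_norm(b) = 8.11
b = z + y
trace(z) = 1.02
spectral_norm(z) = 1.89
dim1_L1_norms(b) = [5.5, 3.52, 4.64]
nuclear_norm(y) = 6.95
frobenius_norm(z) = 2.73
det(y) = -10.54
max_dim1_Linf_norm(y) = 2.28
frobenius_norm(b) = 4.90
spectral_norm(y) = 2.83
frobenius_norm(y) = 4.19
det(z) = -2.57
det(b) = -16.94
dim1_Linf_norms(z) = [1.29, 1.73, 1.25]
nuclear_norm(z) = 4.45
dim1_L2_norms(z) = [1.53, 1.8, 1.36]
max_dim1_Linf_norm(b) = 2.18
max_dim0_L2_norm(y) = 2.58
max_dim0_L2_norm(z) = 1.85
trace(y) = -0.41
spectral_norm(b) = 3.73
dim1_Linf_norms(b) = [2.16, 2.18, 1.77]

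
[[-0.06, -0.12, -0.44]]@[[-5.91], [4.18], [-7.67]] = [[3.23]]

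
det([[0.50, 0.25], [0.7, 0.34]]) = -0.005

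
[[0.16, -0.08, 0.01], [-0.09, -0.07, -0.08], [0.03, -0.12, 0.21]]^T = [[0.16, -0.09, 0.03], [-0.08, -0.07, -0.12], [0.01, -0.08, 0.21]]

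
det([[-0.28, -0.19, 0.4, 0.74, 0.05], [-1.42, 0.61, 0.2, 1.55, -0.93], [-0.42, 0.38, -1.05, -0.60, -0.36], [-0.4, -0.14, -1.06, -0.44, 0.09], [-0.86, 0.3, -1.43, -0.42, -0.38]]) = 0.000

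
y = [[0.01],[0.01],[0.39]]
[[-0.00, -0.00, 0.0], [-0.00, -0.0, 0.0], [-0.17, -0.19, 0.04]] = y @ [[-0.44, -0.49, 0.11]]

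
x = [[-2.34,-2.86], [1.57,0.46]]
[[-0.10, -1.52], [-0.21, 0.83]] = x @ [[-0.19, 0.49], [0.19, 0.13]]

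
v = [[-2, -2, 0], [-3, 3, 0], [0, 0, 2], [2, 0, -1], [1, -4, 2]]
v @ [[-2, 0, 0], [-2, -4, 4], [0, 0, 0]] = [[8, 8, -8], [0, -12, 12], [0, 0, 0], [-4, 0, 0], [6, 16, -16]]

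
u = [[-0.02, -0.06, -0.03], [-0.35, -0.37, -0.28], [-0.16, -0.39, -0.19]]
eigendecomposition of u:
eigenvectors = [[0.10, 0.41, 0.12], [0.75, 0.27, -0.59], [0.65, -0.87, 0.80]]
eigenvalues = [-0.66, 0.0, 0.08]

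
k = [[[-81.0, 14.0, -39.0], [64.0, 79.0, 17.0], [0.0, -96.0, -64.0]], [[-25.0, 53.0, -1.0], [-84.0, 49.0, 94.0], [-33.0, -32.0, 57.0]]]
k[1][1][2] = 94.0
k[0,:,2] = [-39.0, 17.0, -64.0]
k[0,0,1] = 14.0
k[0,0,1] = 14.0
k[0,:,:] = [[-81.0, 14.0, -39.0], [64.0, 79.0, 17.0], [0.0, -96.0, -64.0]]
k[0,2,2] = -64.0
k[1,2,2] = 57.0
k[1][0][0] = -25.0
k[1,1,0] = -84.0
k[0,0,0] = -81.0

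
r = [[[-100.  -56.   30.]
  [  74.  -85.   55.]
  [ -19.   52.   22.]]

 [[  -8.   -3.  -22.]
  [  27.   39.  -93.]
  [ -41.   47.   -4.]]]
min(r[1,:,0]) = -41.0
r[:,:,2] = [[30.0, 55.0, 22.0], [-22.0, -93.0, -4.0]]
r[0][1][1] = -85.0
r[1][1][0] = 27.0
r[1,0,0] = -8.0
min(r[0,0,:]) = -100.0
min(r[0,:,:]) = -100.0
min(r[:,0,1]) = -56.0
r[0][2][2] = 22.0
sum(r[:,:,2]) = -12.0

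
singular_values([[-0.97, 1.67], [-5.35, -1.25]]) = [5.53, 1.84]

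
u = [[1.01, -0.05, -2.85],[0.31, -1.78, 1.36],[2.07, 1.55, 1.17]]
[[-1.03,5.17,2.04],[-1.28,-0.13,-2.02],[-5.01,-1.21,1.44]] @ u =[[4.79, -5.99, 12.35], [-5.51, -2.84, 1.11], [-2.45, 4.64, 14.32]]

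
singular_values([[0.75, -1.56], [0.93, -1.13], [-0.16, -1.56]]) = [2.62, 0.86]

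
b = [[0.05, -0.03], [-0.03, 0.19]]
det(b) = 0.009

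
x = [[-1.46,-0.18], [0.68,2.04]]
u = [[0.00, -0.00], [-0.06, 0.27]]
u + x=[[-1.46, -0.18], [0.62, 2.31]]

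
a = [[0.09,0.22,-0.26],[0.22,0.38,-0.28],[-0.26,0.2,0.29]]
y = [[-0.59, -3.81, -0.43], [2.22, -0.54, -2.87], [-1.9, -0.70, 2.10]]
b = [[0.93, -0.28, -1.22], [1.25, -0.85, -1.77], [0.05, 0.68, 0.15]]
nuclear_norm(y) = 8.58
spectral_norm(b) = 2.81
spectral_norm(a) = 0.65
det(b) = -0.01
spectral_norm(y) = 4.60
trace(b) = 0.23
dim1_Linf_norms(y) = [3.81, 2.87, 2.1]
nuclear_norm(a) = 1.13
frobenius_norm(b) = 2.89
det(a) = -0.02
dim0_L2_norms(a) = [0.35, 0.48, 0.48]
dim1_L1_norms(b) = [2.43, 3.87, 0.88]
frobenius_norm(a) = 0.77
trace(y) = 0.97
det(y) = -0.05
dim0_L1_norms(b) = [2.23, 1.81, 3.14]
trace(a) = 0.76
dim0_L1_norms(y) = [4.71, 5.05, 5.4]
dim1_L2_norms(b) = [1.56, 2.33, 0.7]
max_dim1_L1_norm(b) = 3.87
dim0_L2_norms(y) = [2.98, 3.91, 3.58]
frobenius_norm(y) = 6.08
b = a @ y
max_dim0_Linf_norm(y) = 3.81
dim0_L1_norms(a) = [0.57, 0.8, 0.83]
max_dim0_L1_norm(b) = 3.14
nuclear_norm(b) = 3.49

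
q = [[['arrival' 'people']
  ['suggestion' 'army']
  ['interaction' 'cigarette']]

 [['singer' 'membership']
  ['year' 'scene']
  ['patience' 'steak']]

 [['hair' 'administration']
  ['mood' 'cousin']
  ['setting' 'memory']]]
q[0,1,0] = 'suggestion'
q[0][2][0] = 'interaction'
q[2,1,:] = ['mood', 'cousin']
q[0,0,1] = 'people'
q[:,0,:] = [['arrival', 'people'], ['singer', 'membership'], ['hair', 'administration']]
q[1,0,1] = 'membership'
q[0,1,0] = 'suggestion'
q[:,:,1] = [['people', 'army', 'cigarette'], ['membership', 'scene', 'steak'], ['administration', 'cousin', 'memory']]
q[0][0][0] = 'arrival'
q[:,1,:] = [['suggestion', 'army'], ['year', 'scene'], ['mood', 'cousin']]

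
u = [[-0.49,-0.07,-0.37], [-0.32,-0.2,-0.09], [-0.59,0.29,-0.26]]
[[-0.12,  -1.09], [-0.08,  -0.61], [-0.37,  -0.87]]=u @ [[0.62, 1.22], [-0.39, 0.57], [-0.41, 1.21]]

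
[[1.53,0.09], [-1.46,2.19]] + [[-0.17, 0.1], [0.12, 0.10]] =[[1.36, 0.19], [-1.34, 2.29]]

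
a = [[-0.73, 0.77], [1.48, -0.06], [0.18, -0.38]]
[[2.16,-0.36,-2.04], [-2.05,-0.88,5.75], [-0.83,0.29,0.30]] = a @ [[-1.32,  -0.64,  3.93], [1.56,  -1.07,  1.07]]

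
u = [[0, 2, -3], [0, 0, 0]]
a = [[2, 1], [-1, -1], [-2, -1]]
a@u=[[0, 4, -6], [0, -2, 3], [0, -4, 6]]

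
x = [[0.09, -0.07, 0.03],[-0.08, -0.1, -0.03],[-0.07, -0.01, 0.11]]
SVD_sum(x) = [[0.04, 0.02, -0.01],[-0.08, -0.03, 0.03],[-0.09, -0.03, 0.03]] + [[0.01, -0.05, -0.03], [0.01, -0.08, -0.04], [-0.01, 0.05, 0.03]] + [[0.04,-0.03,0.07], [-0.01,0.01,-0.02], [0.03,-0.02,0.05]]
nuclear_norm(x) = 0.38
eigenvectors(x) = [[0.29+0.00j, 0.04+0.57j, (0.04-0.57j)],[(0.95+0j), (0.04-0.22j), (0.04+0.22j)],[(0.12+0j), -0.79+0.00j, (-0.79-0j)]]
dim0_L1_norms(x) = [0.24, 0.18, 0.17]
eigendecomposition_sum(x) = [[(-0.01+0j), -0.03+0.00j, (-0-0j)], [(-0.04+0j), -0.11+0.00j, (-0.01-0j)], [(-0.01+0j), -0.01+0.00j, -0.00-0.00j]] + [[0.05+0.02j,(-0.02-0j),0.02-0.04j], [-0.02-0.01j,(0.01+0j),(-0.01+0.01j)], [-0.03+0.07j,0.00-0.02j,0.06+0.03j]] + [[0.05-0.02j, -0.02+0.00j, 0.02+0.04j], [(-0.02+0.01j), (0.01-0j), (-0.01-0.01j)], [(-0.03-0.07j), 0.02j, 0.06-0.03j]]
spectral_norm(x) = 0.15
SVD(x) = [[-0.31, 0.5, -0.80], [0.66, 0.73, 0.2], [0.69, -0.46, -0.56]] @ diag([0.14589976314276853, 0.12012645888081502, 0.11217349504958786]) @ [[-0.88, -0.35, 0.32], [0.16, -0.86, -0.48], [-0.44, 0.37, -0.82]]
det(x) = -0.00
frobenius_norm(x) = 0.22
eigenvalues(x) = [(-0.13+0j), (0.11+0.05j), (0.11-0.05j)]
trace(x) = 0.10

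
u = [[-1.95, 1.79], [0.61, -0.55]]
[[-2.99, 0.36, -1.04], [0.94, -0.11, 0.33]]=u@[[1.47, 0.23, 0.82], [-0.07, 0.45, 0.31]]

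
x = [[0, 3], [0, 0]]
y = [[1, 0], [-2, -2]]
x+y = [[1, 3], [-2, -2]]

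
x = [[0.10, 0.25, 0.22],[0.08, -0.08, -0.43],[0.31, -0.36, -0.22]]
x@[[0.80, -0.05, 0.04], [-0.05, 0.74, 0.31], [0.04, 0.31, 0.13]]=[[0.08,  0.25,  0.11],[0.05,  -0.20,  -0.08],[0.26,  -0.35,  -0.13]]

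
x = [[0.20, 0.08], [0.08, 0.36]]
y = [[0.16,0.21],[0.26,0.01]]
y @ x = [[0.05, 0.09], [0.05, 0.02]]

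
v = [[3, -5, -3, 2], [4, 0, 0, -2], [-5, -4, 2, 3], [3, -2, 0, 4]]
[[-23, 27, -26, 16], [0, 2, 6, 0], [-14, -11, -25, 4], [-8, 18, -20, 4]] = v @ [[0, 2, 0, 0], [4, 0, 4, -2], [1, -5, 0, -2], [0, 3, -3, 0]]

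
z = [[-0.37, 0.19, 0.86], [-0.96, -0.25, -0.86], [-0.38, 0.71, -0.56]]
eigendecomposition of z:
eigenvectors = [[(-0.29-0.39j), (-0.29+0.39j), 0.71+0.00j],[(0.69+0j), (0.69-0j), (0.53+0j)],[(0.28-0.45j), 0.28+0.45j, (-0.46+0j)]]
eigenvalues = [(-0.2+1.1j), (-0.2-1.1j), (-0.79+0j)]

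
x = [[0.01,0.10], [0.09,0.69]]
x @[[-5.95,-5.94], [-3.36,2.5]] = [[-0.40, 0.19], [-2.85, 1.19]]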